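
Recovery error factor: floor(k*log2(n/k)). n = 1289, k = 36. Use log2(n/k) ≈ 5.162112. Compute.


log2(n/k) = log2(1289/36) ≈ 5.162112.
k*log2(n/k) ≈ 36*5.162112 = 185.836032.
floor(185.836032) = 185.

185


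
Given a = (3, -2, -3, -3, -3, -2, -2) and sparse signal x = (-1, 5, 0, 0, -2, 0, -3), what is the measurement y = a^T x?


Non-zero terms: ['3*-1', '-2*5', '-3*-2', '-2*-3']
Products: [-3, -10, 6, 6]
y = sum = -1.

-1


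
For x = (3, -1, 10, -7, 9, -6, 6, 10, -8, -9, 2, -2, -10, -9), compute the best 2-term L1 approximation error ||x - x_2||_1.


Sorted |x_i| descending: [10, 10, 10, 9, 9, 9, 8, 7, 6, 6, 3, 2, 2, 1]
Keep top 2: [10, 10]
Tail entries: [10, 9, 9, 9, 8, 7, 6, 6, 3, 2, 2, 1]
L1 error = sum of tail = 72.

72


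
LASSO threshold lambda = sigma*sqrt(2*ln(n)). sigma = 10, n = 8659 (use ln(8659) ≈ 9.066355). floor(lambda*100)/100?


ln(8659) ≈ 9.066355.
2*ln(n) ≈ 18.13271.
sqrt(2*ln(n)) ≈ sqrt(18.13271) ≈ 4.258252.
lambda ≈ 10*4.258252 = 42.58252.
floor(lambda*100)/100 = 42.58.

42.58


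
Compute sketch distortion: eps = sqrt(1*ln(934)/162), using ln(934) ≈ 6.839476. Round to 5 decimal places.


ln(934) ≈ 6.839476.
1*ln(N)/m ≈ 1*6.839476/162 ≈ 0.04221899.
eps = sqrt(0.04221899) ≈ 0.2054726 ≈ 0.20547.

0.20547


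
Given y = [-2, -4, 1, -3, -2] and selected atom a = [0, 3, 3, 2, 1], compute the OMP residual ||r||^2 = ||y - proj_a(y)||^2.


a^T a = 23.
a^T y = -17.
coeff = -17/23 = -17/23.
||r||^2 = 493/23.

493/23


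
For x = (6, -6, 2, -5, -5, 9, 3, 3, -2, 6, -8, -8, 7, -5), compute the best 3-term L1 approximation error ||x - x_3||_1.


Sorted |x_i| descending: [9, 8, 8, 7, 6, 6, 6, 5, 5, 5, 3, 3, 2, 2]
Keep top 3: [9, 8, 8]
Tail entries: [7, 6, 6, 6, 5, 5, 5, 3, 3, 2, 2]
L1 error = sum of tail = 50.

50


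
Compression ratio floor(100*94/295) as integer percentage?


100*m/n = 100*94/295 ≈ 31.8644.
floor = 31.

31


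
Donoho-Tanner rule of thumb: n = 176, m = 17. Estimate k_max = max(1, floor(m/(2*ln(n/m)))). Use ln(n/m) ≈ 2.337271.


n/m = 176/17.
ln(n/m) ≈ 2.337271.
2*ln(n/m) ≈ 4.674542.
m/(2*ln(n/m)) ≈ 17/4.674542 ≈ 3.6367.
floor = 3.
k_max = max(1, 3) = 3.

3


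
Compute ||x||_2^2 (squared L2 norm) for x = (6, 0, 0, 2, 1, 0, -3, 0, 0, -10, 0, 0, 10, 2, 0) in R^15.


Non-zero entries: [(0, 6), (3, 2), (4, 1), (6, -3), (9, -10), (12, 10), (13, 2)]
Squares: [36, 4, 1, 9, 100, 100, 4]
||x||_2^2 = sum = 254.

254


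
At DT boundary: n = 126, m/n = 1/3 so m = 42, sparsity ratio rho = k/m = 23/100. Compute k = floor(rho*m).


m = 1/3*126 = 42.
rho = 23/100.
rho*m = 23/100*42 = 9.66.
k = floor(9.66) = 9.

9


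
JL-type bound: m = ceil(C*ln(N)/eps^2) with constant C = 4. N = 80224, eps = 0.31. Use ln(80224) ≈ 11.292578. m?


ln(80224) ≈ 11.292578.
eps^2 = 0.31^2 = 0.0961.
C*ln(N)/eps^2 ≈ 4*11.292578/0.0961 ≈ 470.0345.
m = ceil(470.0345) = 471.

471


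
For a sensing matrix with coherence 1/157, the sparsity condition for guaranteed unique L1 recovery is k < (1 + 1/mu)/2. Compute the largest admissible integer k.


1/mu = 157.
1 + 1/mu = 158.
(1 + 1/mu)/2 = 79 is an integer and the inequality is strict, so k_max = 79 - 1 = 78.

78


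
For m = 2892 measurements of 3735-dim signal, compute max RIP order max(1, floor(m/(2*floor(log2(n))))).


floor(log2(3735)) = 11.
2*11 = 22.
m/(2*floor(log2(n))) = 2892/22 ≈ 131.4545.
floor = 131.
k = max(1, 131) = 131.

131


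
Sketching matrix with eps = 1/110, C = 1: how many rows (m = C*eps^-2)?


1/eps = 110.
(1/eps)^2 = 12100.
m = 1*12100 = 12100.

12100


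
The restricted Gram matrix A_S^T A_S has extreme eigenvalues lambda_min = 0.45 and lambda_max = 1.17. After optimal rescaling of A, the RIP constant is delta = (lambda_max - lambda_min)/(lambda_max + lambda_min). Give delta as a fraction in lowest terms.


lambda_max - lambda_min = 1.17 - 0.45 = 0.72.
lambda_max + lambda_min = 1.17 + 0.45 = 1.62.
delta = 0.72/1.62 = 72/162 = 4/9.

4/9


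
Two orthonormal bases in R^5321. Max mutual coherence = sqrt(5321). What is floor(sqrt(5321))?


72^2 = 5184 <= 5321 < 5329 = 73^2, so 72 <= sqrt(5321) < 73.
floor(sqrt(5321)) = 72.

72


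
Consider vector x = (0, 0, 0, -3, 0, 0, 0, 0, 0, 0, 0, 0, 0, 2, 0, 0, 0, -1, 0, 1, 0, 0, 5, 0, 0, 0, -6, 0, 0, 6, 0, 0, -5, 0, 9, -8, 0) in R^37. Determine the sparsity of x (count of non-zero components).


Non-zero positions: [3, 13, 17, 19, 22, 26, 29, 32, 34, 35].
Sparsity = 10.

10


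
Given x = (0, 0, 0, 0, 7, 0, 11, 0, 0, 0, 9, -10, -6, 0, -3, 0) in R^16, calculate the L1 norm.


Non-zero entries: [(4, 7), (6, 11), (10, 9), (11, -10), (12, -6), (14, -3)]
Absolute values: [7, 11, 9, 10, 6, 3]
||x||_1 = sum = 46.

46


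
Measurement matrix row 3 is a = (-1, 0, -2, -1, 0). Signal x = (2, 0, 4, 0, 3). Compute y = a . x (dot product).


Non-zero terms: ['-1*2', '-2*4', '0*3']
Products: [-2, -8, 0]
y = sum = -10.

-10


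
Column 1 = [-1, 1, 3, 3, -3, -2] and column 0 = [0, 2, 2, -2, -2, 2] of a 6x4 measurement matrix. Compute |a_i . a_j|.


Inner product: -1*0 + 1*2 + 3*2 + 3*-2 + -3*-2 + -2*2
Products: [0, 2, 6, -6, 6, -4]
Sum = 4.
|dot| = 4.

4


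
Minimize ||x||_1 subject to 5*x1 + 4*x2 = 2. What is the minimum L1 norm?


Axis intercepts:
  x1 = 2/5, x2 = 0: L1 = 2/5
  x1 = 0, x2 = 1/2: L1 = 1/2
x* = (2/5, 0)
||x*||_1 = 2/5.

2/5


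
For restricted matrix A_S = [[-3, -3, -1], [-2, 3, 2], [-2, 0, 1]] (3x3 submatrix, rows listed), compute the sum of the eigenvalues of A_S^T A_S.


Sum of eigenvalues of A_S^T A_S = trace(A_S^T A_S) = sum of squared column norms of A_S.
A_S^T A_S diagonal: [17, 18, 6].
trace = 17 + 18 + 6 = 41.

41


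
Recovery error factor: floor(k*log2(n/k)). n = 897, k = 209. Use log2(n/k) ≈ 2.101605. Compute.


log2(n/k) = log2(897/209) ≈ 2.101605.
k*log2(n/k) ≈ 209*2.101605 = 439.235445.
floor(439.235445) = 439.

439


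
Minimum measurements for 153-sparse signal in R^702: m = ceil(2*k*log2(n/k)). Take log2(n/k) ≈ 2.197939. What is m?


log2(n/k) = log2(702/153) ≈ 2.197939.
2*k*log2(n/k) ≈ 2*153*2.197939 = 672.569334.
m = ceil(672.569334) = 673.

673


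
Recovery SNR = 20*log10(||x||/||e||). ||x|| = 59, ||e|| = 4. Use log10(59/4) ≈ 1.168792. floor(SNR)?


||x||/||e|| = 59/4.
log10(59/4) ≈ 1.168792.
20*log10(||x||/||e||) ≈ 20*1.168792 = 23.37584.
floor(23.37584) = 23.

23


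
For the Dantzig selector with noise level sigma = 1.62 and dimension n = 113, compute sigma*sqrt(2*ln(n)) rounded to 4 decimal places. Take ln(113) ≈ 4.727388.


ln(113) ≈ 4.727388.
2*ln(n) ≈ 9.454776.
sqrt(2*ln(n)) ≈ sqrt(9.454776) ≈ 3.074862.
threshold ≈ 1.62*3.074862 = 4.98127644 ≈ 4.9813.

4.9813


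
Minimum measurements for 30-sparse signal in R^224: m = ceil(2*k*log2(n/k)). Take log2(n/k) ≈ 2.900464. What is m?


log2(n/k) = log2(224/30) ≈ 2.900464.
2*k*log2(n/k) ≈ 2*30*2.900464 = 174.02784.
m = ceil(174.02784) = 175.

175


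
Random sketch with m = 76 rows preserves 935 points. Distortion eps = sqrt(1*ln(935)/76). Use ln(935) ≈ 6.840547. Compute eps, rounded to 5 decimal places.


ln(935) ≈ 6.840547.
1*ln(N)/m ≈ 1*6.840547/76 ≈ 0.0900072.
eps = sqrt(0.0900072) ≈ 0.300012 ≈ 0.30001.

0.30001


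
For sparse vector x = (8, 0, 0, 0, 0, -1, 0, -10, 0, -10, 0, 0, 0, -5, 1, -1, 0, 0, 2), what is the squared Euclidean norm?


Non-zero entries: [(0, 8), (5, -1), (7, -10), (9, -10), (13, -5), (14, 1), (15, -1), (18, 2)]
Squares: [64, 1, 100, 100, 25, 1, 1, 4]
||x||_2^2 = sum = 296.

296


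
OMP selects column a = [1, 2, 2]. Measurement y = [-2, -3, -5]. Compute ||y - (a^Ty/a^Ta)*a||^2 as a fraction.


a^T a = 9.
a^T y = -18.
coeff = -18/9 = -2.
||r||^2 = 2.

2


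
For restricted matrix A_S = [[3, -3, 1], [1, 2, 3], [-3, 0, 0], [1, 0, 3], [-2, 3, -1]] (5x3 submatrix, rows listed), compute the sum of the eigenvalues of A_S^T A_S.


Sum of eigenvalues of A_S^T A_S = trace(A_S^T A_S) = sum of squared column norms of A_S.
A_S^T A_S diagonal: [24, 22, 20].
trace = 24 + 22 + 20 = 66.

66


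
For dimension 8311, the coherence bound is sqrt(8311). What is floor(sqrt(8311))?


91^2 = 8281 <= 8311 < 8464 = 92^2, so 91 <= sqrt(8311) < 92.
floor(sqrt(8311)) = 91.

91


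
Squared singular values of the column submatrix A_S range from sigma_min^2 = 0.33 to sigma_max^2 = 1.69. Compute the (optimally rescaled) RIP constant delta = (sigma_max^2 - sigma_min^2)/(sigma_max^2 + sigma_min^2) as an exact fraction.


lambda_max - lambda_min = 1.69 - 0.33 = 1.36.
lambda_max + lambda_min = 1.69 + 0.33 = 2.02.
delta = 1.36/2.02 = 136/202 = 68/101.

68/101


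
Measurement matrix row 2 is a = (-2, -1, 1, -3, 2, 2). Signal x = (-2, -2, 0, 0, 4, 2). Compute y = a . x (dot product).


Non-zero terms: ['-2*-2', '-1*-2', '2*4', '2*2']
Products: [4, 2, 8, 4]
y = sum = 18.

18


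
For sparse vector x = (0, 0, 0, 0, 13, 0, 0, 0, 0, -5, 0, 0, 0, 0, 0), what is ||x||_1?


Non-zero entries: [(4, 13), (9, -5)]
Absolute values: [13, 5]
||x||_1 = sum = 18.

18


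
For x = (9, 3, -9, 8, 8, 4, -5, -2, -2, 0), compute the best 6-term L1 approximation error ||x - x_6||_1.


Sorted |x_i| descending: [9, 9, 8, 8, 5, 4, 3, 2, 2, 0]
Keep top 6: [9, 9, 8, 8, 5, 4]
Tail entries: [3, 2, 2, 0]
L1 error = sum of tail = 7.

7


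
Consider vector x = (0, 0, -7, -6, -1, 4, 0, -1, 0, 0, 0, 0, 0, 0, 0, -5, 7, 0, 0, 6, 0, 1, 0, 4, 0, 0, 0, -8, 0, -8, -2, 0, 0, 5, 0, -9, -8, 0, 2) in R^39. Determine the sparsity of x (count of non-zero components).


Non-zero positions: [2, 3, 4, 5, 7, 15, 16, 19, 21, 23, 27, 29, 30, 33, 35, 36, 38].
Sparsity = 17.

17


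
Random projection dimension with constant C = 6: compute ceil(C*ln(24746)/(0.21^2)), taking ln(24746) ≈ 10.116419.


ln(24746) ≈ 10.116419.
eps^2 = 0.21^2 = 0.0441.
C*ln(N)/eps^2 ≈ 6*10.116419/0.0441 ≈ 1376.3835.
m = ceil(1376.3835) = 1377.

1377


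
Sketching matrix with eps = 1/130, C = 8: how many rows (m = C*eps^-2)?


1/eps = 130.
(1/eps)^2 = 16900.
m = 8*16900 = 135200.

135200


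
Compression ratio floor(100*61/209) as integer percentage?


100*m/n = 100*61/209 ≈ 29.1866.
floor = 29.

29


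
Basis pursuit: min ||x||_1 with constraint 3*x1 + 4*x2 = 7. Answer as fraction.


Axis intercepts:
  x1 = 7/3, x2 = 0: L1 = 7/3
  x1 = 0, x2 = 7/4: L1 = 7/4
x* = (0, 7/4)
||x*||_1 = 7/4.

7/4


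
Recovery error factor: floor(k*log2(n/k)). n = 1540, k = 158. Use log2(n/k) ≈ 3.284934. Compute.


log2(n/k) = log2(1540/158) ≈ 3.284934.
k*log2(n/k) ≈ 158*3.284934 = 519.019572.
floor(519.019572) = 519.

519


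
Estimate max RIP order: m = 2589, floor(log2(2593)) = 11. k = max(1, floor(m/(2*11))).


floor(log2(2593)) = 11.
2*11 = 22.
m/(2*floor(log2(n))) = 2589/22 ≈ 117.6818.
floor = 117.
k = max(1, 117) = 117.

117


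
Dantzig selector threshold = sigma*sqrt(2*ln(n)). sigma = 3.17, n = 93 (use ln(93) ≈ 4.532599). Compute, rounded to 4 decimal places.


ln(93) ≈ 4.532599.
2*ln(n) ≈ 9.065198.
sqrt(2*ln(n)) ≈ sqrt(9.065198) ≈ 3.010847.
threshold ≈ 3.17*3.010847 = 9.54438499 ≈ 9.5444.

9.5444


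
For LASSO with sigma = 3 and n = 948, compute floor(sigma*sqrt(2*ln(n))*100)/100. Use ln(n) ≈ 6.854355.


ln(948) ≈ 6.854355.
2*ln(n) ≈ 13.70871.
sqrt(2*ln(n)) ≈ sqrt(13.70871) ≈ 3.702528.
lambda ≈ 3*3.702528 = 11.107584.
floor(lambda*100)/100 = 11.10.

11.10


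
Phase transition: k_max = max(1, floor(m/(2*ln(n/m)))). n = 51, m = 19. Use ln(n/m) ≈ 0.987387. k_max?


n/m = 51/19.
ln(n/m) ≈ 0.987387.
2*ln(n/m) ≈ 1.974774.
m/(2*ln(n/m)) ≈ 19/1.974774 ≈ 9.6214.
floor = 9.
k_max = max(1, 9) = 9.

9


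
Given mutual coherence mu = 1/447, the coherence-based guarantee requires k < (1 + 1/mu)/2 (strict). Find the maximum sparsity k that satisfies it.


1/mu = 447.
1 + 1/mu = 448.
(1 + 1/mu)/2 = 224 is an integer and the inequality is strict, so k_max = 224 - 1 = 223.

223


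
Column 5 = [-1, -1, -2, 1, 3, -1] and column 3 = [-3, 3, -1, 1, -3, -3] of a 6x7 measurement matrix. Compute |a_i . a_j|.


Inner product: -1*-3 + -1*3 + -2*-1 + 1*1 + 3*-3 + -1*-3
Products: [3, -3, 2, 1, -9, 3]
Sum = -3.
|dot| = 3.

3


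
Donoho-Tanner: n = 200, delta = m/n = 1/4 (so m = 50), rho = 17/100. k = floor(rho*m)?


m = 1/4*200 = 50.
rho = 17/100.
rho*m = 17/100*50 = 8.5.
k = floor(8.5) = 8.

8


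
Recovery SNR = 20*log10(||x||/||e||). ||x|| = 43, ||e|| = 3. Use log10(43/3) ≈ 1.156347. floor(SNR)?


||x||/||e|| = 43/3.
log10(43/3) ≈ 1.156347.
20*log10(||x||/||e||) ≈ 20*1.156347 = 23.12694.
floor(23.12694) = 23.

23


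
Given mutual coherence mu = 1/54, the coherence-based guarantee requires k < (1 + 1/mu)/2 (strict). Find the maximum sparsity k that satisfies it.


1/mu = 54.
1 + 1/mu = 55.
(1 + 1/mu)/2 = 27.5 is not an integer, so k_max = floor(27.5) = 27.

27


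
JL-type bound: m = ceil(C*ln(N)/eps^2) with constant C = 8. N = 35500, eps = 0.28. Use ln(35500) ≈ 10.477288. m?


ln(35500) ≈ 10.477288.
eps^2 = 0.28^2 = 0.0784.
C*ln(N)/eps^2 ≈ 8*10.477288/0.0784 ≈ 1069.111.
m = ceil(1069.111) = 1070.

1070


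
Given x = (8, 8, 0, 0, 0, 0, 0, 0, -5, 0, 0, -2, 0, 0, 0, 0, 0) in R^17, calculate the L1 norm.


Non-zero entries: [(0, 8), (1, 8), (8, -5), (11, -2)]
Absolute values: [8, 8, 5, 2]
||x||_1 = sum = 23.

23


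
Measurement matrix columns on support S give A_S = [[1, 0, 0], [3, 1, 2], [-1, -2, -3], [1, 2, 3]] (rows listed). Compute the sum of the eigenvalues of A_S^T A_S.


Sum of eigenvalues of A_S^T A_S = trace(A_S^T A_S) = sum of squared column norms of A_S.
A_S^T A_S diagonal: [12, 9, 22].
trace = 12 + 9 + 22 = 43.

43


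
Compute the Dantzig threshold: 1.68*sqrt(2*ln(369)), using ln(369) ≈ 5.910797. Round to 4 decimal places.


ln(369) ≈ 5.910797.
2*ln(n) ≈ 11.821594.
sqrt(2*ln(n)) ≈ sqrt(11.821594) ≈ 3.438254.
threshold ≈ 1.68*3.438254 = 5.77626672 ≈ 5.7763.

5.7763


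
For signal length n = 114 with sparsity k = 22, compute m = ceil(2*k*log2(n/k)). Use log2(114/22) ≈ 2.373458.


log2(n/k) = log2(114/22) ≈ 2.373458.
2*k*log2(n/k) ≈ 2*22*2.373458 = 104.432152.
m = ceil(104.432152) = 105.

105


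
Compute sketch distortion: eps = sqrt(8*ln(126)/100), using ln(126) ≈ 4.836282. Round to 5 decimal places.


ln(126) ≈ 4.836282.
8*ln(N)/m ≈ 8*4.836282/100 ≈ 0.38690256.
eps = sqrt(0.38690256) ≈ 0.6220149 ≈ 0.62201.

0.62201


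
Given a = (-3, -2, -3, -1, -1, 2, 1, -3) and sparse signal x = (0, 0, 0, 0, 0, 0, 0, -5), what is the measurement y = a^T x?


Non-zero terms: ['-3*-5']
Products: [15]
y = sum = 15.

15


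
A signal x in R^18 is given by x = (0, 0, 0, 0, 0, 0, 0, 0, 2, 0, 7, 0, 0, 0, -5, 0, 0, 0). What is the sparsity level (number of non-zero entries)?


Non-zero positions: [8, 10, 14].
Sparsity = 3.

3


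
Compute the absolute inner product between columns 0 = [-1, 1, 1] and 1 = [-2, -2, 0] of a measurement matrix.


Inner product: -1*-2 + 1*-2 + 1*0
Products: [2, -2, 0]
Sum = 0.
|dot| = 0.

0


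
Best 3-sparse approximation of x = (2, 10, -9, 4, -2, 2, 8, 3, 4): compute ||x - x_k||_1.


Sorted |x_i| descending: [10, 9, 8, 4, 4, 3, 2, 2, 2]
Keep top 3: [10, 9, 8]
Tail entries: [4, 4, 3, 2, 2, 2]
L1 error = sum of tail = 17.

17


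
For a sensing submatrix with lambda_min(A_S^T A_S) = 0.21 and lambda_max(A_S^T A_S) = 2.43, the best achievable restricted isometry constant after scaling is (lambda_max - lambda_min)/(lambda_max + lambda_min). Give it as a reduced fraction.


lambda_max - lambda_min = 2.43 - 0.21 = 2.22.
lambda_max + lambda_min = 2.43 + 0.21 = 2.64.
delta = 2.22/2.64 = 222/264 = 37/44.

37/44


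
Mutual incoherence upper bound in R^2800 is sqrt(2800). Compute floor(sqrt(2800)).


52^2 = 2704 <= 2800 < 2809 = 53^2, so 52 <= sqrt(2800) < 53.
floor(sqrt(2800)) = 52.

52


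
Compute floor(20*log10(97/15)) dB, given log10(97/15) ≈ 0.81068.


||x||/||e|| = 97/15.
log10(97/15) ≈ 0.81068.
20*log10(||x||/||e||) ≈ 20*0.81068 = 16.2136.
floor(16.2136) = 16.

16


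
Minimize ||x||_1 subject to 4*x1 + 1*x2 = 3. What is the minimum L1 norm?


Axis intercepts:
  x1 = 3/4, x2 = 0: L1 = 3/4
  x1 = 0, x2 = 3: L1 = 3
x* = (3/4, 0)
||x*||_1 = 3/4.

3/4


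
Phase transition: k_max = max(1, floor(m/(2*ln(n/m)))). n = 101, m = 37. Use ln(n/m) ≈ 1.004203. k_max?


n/m = 101/37.
ln(n/m) ≈ 1.004203.
2*ln(n/m) ≈ 2.008406.
m/(2*ln(n/m)) ≈ 37/2.008406 ≈ 18.4226.
floor = 18.
k_max = max(1, 18) = 18.

18


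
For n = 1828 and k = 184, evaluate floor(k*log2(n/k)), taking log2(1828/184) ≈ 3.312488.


log2(n/k) = log2(1828/184) ≈ 3.312488.
k*log2(n/k) ≈ 184*3.312488 = 609.497792.
floor(609.497792) = 609.

609


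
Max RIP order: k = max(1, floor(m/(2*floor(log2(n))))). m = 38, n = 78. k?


floor(log2(78)) = 6.
2*6 = 12.
m/(2*floor(log2(n))) = 38/12 ≈ 3.1667.
floor = 3.
k = max(1, 3) = 3.

3


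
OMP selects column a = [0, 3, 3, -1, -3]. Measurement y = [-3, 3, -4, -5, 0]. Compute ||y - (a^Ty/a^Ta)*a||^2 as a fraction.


a^T a = 28.
a^T y = 2.
coeff = 2/28 = 1/14.
||r||^2 = 412/7.

412/7


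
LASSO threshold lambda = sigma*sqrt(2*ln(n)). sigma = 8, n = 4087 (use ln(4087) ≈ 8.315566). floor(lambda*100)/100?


ln(4087) ≈ 8.315566.
2*ln(n) ≈ 16.631132.
sqrt(2*ln(n)) ≈ sqrt(16.631132) ≈ 4.078128.
lambda ≈ 8*4.078128 = 32.625024.
floor(lambda*100)/100 = 32.62.

32.62


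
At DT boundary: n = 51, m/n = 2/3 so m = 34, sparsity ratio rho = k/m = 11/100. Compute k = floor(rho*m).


m = 2/3*51 = 34.
rho = 11/100.
rho*m = 11/100*34 = 3.74.
k = floor(3.74) = 3.

3


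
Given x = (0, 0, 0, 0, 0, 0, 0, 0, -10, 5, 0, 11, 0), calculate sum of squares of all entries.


Non-zero entries: [(8, -10), (9, 5), (11, 11)]
Squares: [100, 25, 121]
||x||_2^2 = sum = 246.

246


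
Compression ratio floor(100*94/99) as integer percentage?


100*m/n = 100*94/99 ≈ 94.9495.
floor = 94.

94


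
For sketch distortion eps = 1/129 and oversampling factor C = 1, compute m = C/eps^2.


1/eps = 129.
(1/eps)^2 = 16641.
m = 1*16641 = 16641.

16641


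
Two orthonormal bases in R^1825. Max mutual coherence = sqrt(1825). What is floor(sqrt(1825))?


42^2 = 1764 <= 1825 < 1849 = 43^2, so 42 <= sqrt(1825) < 43.
floor(sqrt(1825)) = 42.

42


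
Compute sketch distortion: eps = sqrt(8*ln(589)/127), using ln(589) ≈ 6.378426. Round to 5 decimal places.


ln(589) ≈ 6.378426.
8*ln(N)/m ≈ 8*6.378426/127 ≈ 0.40179061.
eps = sqrt(0.40179061) ≈ 0.6338696 ≈ 0.63387.

0.63387


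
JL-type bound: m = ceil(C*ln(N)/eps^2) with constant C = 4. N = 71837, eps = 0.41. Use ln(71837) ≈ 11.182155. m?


ln(71837) ≈ 11.182155.
eps^2 = 0.41^2 = 0.1681.
C*ln(N)/eps^2 ≈ 4*11.182155/0.1681 ≈ 266.0834.
m = ceil(266.0834) = 267.

267


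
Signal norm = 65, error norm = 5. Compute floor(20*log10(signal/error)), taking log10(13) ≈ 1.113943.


||x||/||e|| = 65/5 = 13.
log10(13) ≈ 1.113943.
20*log10(||x||/||e||) ≈ 20*1.113943 = 22.27886.
floor(22.27886) = 22.

22


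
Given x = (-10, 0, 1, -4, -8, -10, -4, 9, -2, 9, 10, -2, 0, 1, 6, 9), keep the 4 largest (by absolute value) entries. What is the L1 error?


Sorted |x_i| descending: [10, 10, 10, 9, 9, 9, 8, 6, 4, 4, 2, 2, 1, 1, 0, 0]
Keep top 4: [10, 10, 10, 9]
Tail entries: [9, 9, 8, 6, 4, 4, 2, 2, 1, 1, 0, 0]
L1 error = sum of tail = 46.

46


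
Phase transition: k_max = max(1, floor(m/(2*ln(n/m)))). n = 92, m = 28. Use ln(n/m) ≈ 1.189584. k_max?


n/m = 92/28 = 23/7.
ln(n/m) ≈ 1.189584.
2*ln(n/m) ≈ 2.379168.
m/(2*ln(n/m)) ≈ 28/2.379168 ≈ 11.7688.
floor = 11.
k_max = max(1, 11) = 11.

11


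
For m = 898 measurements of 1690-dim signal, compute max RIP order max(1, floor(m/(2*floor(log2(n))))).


floor(log2(1690)) = 10.
2*10 = 20.
m/(2*floor(log2(n))) = 898/20 ≈ 44.9.
floor = 44.
k = max(1, 44) = 44.

44


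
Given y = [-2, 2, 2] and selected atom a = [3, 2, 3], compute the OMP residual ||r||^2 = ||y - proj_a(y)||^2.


a^T a = 22.
a^T y = 4.
coeff = 4/22 = 2/11.
||r||^2 = 124/11.

124/11


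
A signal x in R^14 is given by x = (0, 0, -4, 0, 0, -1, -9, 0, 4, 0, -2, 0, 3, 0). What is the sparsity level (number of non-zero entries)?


Non-zero positions: [2, 5, 6, 8, 10, 12].
Sparsity = 6.

6


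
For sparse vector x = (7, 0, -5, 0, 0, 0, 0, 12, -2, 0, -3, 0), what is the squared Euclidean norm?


Non-zero entries: [(0, 7), (2, -5), (7, 12), (8, -2), (10, -3)]
Squares: [49, 25, 144, 4, 9]
||x||_2^2 = sum = 231.

231


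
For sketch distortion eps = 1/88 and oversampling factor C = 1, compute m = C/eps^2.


1/eps = 88.
(1/eps)^2 = 7744.
m = 1*7744 = 7744.

7744


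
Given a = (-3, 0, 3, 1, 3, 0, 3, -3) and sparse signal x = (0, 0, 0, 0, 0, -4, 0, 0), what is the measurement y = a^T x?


Non-zero terms: ['0*-4']
Products: [0]
y = sum = 0.

0


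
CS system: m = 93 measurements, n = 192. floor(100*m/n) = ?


100*m/n = 100*93/192 ≈ 48.4375.
floor = 48.

48


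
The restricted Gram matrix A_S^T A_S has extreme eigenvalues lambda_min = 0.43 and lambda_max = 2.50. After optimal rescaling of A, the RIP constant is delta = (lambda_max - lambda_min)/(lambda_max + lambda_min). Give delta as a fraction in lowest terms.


lambda_max - lambda_min = 2.50 - 0.43 = 2.07.
lambda_max + lambda_min = 2.50 + 0.43 = 2.93.
delta = 2.07/2.93 = 207/293.

207/293


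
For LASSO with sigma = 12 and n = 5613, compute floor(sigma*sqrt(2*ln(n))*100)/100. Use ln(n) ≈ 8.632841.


ln(5613) ≈ 8.632841.
2*ln(n) ≈ 17.265682.
sqrt(2*ln(n)) ≈ sqrt(17.265682) ≈ 4.155199.
lambda ≈ 12*4.155199 = 49.862388.
floor(lambda*100)/100 = 49.86.

49.86


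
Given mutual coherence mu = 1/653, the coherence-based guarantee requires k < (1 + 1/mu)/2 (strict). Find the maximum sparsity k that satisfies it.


1/mu = 653.
1 + 1/mu = 654.
(1 + 1/mu)/2 = 327 is an integer and the inequality is strict, so k_max = 327 - 1 = 326.

326


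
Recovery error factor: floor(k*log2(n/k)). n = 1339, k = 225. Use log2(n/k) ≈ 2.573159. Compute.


log2(n/k) = log2(1339/225) ≈ 2.573159.
k*log2(n/k) ≈ 225*2.573159 = 578.960775.
floor(578.960775) = 578.

578


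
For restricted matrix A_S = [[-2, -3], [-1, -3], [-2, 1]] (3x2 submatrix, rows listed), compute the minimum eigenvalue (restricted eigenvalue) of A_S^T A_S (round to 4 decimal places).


A_S^T A_S = [[9, 7], [7, 19]].
trace = 28.
det = 122.
disc = trace^2 - 4*det = 784 - 4*122 = 296.
sqrt(296) ≈ 17.204651.
lam_min = (28 - sqrt(296))/2 ≈ (28 - 17.204651)/2 = 5.3976745 ≈ 5.3977.

5.3977


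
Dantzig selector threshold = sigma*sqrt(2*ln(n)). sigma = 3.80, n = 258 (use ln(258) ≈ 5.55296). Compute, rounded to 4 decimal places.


ln(258) ≈ 5.55296.
2*ln(n) ≈ 11.10592.
sqrt(2*ln(n)) ≈ sqrt(11.10592) ≈ 3.332555.
threshold ≈ 3.80*3.332555 = 12.663709 ≈ 12.6637.

12.6637


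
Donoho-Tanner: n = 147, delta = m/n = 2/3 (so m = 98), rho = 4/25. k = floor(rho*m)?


m = 2/3*147 = 98.
rho = 4/25.
rho*m = 4/25*98 = 15.68.
k = floor(15.68) = 15.

15


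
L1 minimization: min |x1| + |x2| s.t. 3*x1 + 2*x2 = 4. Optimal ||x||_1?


Axis intercepts:
  x1 = 4/3, x2 = 0: L1 = 4/3
  x1 = 0, x2 = 2: L1 = 2
x* = (4/3, 0)
||x*||_1 = 4/3.

4/3


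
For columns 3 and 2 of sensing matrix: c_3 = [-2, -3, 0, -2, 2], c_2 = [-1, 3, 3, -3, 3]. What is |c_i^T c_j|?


Inner product: -2*-1 + -3*3 + 0*3 + -2*-3 + 2*3
Products: [2, -9, 0, 6, 6]
Sum = 5.
|dot| = 5.

5


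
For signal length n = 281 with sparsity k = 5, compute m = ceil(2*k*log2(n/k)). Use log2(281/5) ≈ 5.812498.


log2(n/k) = log2(281/5) ≈ 5.812498.
2*k*log2(n/k) ≈ 2*5*5.812498 = 58.12498.
m = ceil(58.12498) = 59.

59


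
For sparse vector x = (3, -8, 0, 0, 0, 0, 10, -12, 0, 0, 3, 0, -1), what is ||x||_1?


Non-zero entries: [(0, 3), (1, -8), (6, 10), (7, -12), (10, 3), (12, -1)]
Absolute values: [3, 8, 10, 12, 3, 1]
||x||_1 = sum = 37.

37


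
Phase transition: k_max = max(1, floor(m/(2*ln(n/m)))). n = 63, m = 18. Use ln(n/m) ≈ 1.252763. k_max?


n/m = 63/18 = 7/2.
ln(n/m) ≈ 1.252763.
2*ln(n/m) ≈ 2.505526.
m/(2*ln(n/m)) ≈ 18/2.505526 ≈ 7.1841.
floor = 7.
k_max = max(1, 7) = 7.

7


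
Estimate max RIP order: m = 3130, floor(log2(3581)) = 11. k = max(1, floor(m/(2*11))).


floor(log2(3581)) = 11.
2*11 = 22.
m/(2*floor(log2(n))) = 3130/22 ≈ 142.2727.
floor = 142.
k = max(1, 142) = 142.

142


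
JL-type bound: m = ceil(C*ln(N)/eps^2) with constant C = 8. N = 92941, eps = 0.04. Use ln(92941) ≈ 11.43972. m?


ln(92941) ≈ 11.43972.
eps^2 = 0.04^2 = 0.0016.
C*ln(N)/eps^2 ≈ 8*11.43972/0.0016 ≈ 57198.6.
m = ceil(57198.6) = 57199.

57199


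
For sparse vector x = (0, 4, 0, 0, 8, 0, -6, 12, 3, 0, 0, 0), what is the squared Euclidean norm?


Non-zero entries: [(1, 4), (4, 8), (6, -6), (7, 12), (8, 3)]
Squares: [16, 64, 36, 144, 9]
||x||_2^2 = sum = 269.

269


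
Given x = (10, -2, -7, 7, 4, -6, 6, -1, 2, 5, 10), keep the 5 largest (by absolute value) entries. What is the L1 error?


Sorted |x_i| descending: [10, 10, 7, 7, 6, 6, 5, 4, 2, 2, 1]
Keep top 5: [10, 10, 7, 7, 6]
Tail entries: [6, 5, 4, 2, 2, 1]
L1 error = sum of tail = 20.

20


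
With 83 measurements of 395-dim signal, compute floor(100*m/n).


100*m/n = 100*83/395 ≈ 21.0127.
floor = 21.

21


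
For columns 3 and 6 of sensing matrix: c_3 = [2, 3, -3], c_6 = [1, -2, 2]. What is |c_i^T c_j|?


Inner product: 2*1 + 3*-2 + -3*2
Products: [2, -6, -6]
Sum = -10.
|dot| = 10.

10


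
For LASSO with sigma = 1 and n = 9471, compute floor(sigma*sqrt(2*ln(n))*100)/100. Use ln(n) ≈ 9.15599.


ln(9471) ≈ 9.15599.
2*ln(n) ≈ 18.31198.
sqrt(2*ln(n)) ≈ sqrt(18.31198) ≈ 4.27925.
lambda ≈ 1*4.27925 = 4.27925.
floor(lambda*100)/100 = 4.27.

4.27


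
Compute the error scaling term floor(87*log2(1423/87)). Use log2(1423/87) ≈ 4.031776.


log2(n/k) = log2(1423/87) ≈ 4.031776.
k*log2(n/k) ≈ 87*4.031776 = 350.764512.
floor(350.764512) = 350.

350


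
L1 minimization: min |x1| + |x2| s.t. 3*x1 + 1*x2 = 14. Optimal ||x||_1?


Axis intercepts:
  x1 = 14/3, x2 = 0: L1 = 14/3
  x1 = 0, x2 = 14: L1 = 14
x* = (14/3, 0)
||x*||_1 = 14/3.

14/3


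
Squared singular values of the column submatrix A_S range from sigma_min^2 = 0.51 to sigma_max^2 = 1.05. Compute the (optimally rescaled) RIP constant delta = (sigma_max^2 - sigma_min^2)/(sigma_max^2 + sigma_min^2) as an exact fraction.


lambda_max - lambda_min = 1.05 - 0.51 = 0.54.
lambda_max + lambda_min = 1.05 + 0.51 = 1.56.
delta = 0.54/1.56 = 54/156 = 9/26.

9/26


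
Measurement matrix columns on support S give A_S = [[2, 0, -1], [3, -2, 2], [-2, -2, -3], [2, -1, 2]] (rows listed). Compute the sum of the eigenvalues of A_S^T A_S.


Sum of eigenvalues of A_S^T A_S = trace(A_S^T A_S) = sum of squared column norms of A_S.
A_S^T A_S diagonal: [21, 9, 18].
trace = 21 + 9 + 18 = 48.

48


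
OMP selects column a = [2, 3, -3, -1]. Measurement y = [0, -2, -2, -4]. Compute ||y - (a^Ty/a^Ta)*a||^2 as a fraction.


a^T a = 23.
a^T y = 4.
coeff = 4/23 = 4/23.
||r||^2 = 536/23.

536/23


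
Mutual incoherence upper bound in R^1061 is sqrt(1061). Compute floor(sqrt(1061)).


32^2 = 1024 <= 1061 < 1089 = 33^2, so 32 <= sqrt(1061) < 33.
floor(sqrt(1061)) = 32.

32


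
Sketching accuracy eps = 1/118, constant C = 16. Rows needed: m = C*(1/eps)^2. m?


1/eps = 118.
(1/eps)^2 = 13924.
m = 16*13924 = 222784.

222784


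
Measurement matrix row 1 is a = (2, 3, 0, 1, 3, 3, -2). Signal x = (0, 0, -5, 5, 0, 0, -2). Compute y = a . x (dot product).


Non-zero terms: ['0*-5', '1*5', '-2*-2']
Products: [0, 5, 4]
y = sum = 9.

9


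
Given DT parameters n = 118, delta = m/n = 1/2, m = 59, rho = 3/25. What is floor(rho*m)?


m = 1/2*118 = 59.
rho = 3/25.
rho*m = 3/25*59 = 7.08.
k = floor(7.08) = 7.

7


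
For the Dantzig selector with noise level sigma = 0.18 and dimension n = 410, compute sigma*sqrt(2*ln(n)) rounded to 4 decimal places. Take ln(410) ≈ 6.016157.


ln(410) ≈ 6.016157.
2*ln(n) ≈ 12.032314.
sqrt(2*ln(n)) ≈ sqrt(12.032314) ≈ 3.468763.
threshold ≈ 0.18*3.468763 = 0.62437734 ≈ 0.6244.

0.6244


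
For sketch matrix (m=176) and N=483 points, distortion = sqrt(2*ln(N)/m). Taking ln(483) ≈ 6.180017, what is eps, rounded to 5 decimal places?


ln(483) ≈ 6.180017.
2*ln(N)/m ≈ 2*6.180017/176 ≈ 0.07022747.
eps = sqrt(0.07022747) ≈ 0.2650047 ≈ 0.26500.

0.26500


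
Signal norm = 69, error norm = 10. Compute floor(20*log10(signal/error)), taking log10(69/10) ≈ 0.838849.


||x||/||e|| = 69/10.
log10(69/10) ≈ 0.838849.
20*log10(||x||/||e||) ≈ 20*0.838849 = 16.77698.
floor(16.77698) = 16.

16


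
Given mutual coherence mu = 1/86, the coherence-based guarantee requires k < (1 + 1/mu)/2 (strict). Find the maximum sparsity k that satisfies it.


1/mu = 86.
1 + 1/mu = 87.
(1 + 1/mu)/2 = 43.5 is not an integer, so k_max = floor(43.5) = 43.

43


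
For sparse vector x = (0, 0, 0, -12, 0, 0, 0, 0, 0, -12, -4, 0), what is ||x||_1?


Non-zero entries: [(3, -12), (9, -12), (10, -4)]
Absolute values: [12, 12, 4]
||x||_1 = sum = 28.

28


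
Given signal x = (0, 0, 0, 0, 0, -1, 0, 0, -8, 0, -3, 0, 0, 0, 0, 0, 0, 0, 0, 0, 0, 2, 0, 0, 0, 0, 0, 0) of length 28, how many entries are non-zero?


Non-zero positions: [5, 8, 10, 21].
Sparsity = 4.

4


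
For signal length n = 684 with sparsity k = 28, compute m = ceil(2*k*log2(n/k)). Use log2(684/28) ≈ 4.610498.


log2(n/k) = log2(684/28) ≈ 4.610498.
2*k*log2(n/k) ≈ 2*28*4.610498 = 258.187888.
m = ceil(258.187888) = 259.

259


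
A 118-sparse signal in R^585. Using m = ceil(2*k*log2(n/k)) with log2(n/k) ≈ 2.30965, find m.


log2(n/k) = log2(585/118) ≈ 2.30965.
2*k*log2(n/k) ≈ 2*118*2.30965 = 545.0774.
m = ceil(545.0774) = 546.

546


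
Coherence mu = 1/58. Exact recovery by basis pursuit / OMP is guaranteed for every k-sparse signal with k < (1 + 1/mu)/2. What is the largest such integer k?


1/mu = 58.
1 + 1/mu = 59.
(1 + 1/mu)/2 = 29.5 is not an integer, so k_max = floor(29.5) = 29.

29


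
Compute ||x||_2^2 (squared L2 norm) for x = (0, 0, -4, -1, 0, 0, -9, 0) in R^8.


Non-zero entries: [(2, -4), (3, -1), (6, -9)]
Squares: [16, 1, 81]
||x||_2^2 = sum = 98.

98


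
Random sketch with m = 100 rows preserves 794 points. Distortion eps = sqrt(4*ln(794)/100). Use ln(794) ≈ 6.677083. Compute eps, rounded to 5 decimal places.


ln(794) ≈ 6.677083.
4*ln(N)/m ≈ 4*6.677083/100 ≈ 0.26708332.
eps = sqrt(0.26708332) ≈ 0.516801 ≈ 0.51680.

0.51680


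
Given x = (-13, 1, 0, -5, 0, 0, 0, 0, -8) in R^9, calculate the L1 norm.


Non-zero entries: [(0, -13), (1, 1), (3, -5), (8, -8)]
Absolute values: [13, 1, 5, 8]
||x||_1 = sum = 27.

27


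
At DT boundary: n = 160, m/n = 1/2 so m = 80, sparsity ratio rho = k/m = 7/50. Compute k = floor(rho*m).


m = 1/2*160 = 80.
rho = 7/50.
rho*m = 7/50*80 = 11.2.
k = floor(11.2) = 11.

11


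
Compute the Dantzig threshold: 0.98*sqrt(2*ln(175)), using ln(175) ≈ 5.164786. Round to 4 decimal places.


ln(175) ≈ 5.164786.
2*ln(n) ≈ 10.329572.
sqrt(2*ln(n)) ≈ sqrt(10.329572) ≈ 3.213965.
threshold ≈ 0.98*3.213965 = 3.1496857 ≈ 3.1497.

3.1497


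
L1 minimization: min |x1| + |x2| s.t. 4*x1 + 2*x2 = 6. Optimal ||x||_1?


Axis intercepts:
  x1 = 3/2, x2 = 0: L1 = 3/2
  x1 = 0, x2 = 3: L1 = 3
x* = (3/2, 0)
||x*||_1 = 3/2.

3/2


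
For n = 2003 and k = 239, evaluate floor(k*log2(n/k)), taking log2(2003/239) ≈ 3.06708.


log2(n/k) = log2(2003/239) ≈ 3.06708.
k*log2(n/k) ≈ 239*3.06708 = 733.03212.
floor(733.03212) = 733.

733


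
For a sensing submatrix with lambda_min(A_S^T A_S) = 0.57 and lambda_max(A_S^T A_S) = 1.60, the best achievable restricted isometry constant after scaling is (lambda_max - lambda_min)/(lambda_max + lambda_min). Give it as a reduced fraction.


lambda_max - lambda_min = 1.60 - 0.57 = 1.03.
lambda_max + lambda_min = 1.60 + 0.57 = 2.17.
delta = 1.03/2.17 = 103/217.

103/217


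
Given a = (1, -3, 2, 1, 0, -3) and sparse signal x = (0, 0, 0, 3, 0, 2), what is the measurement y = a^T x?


Non-zero terms: ['1*3', '-3*2']
Products: [3, -6]
y = sum = -3.

-3


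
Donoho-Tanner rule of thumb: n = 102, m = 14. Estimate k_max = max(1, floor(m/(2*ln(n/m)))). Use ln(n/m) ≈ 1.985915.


n/m = 102/14 = 51/7.
ln(n/m) ≈ 1.985915.
2*ln(n/m) ≈ 3.97183.
m/(2*ln(n/m)) ≈ 14/3.97183 ≈ 3.5248.
floor = 3.
k_max = max(1, 3) = 3.

3


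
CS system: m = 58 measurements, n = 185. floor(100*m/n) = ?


100*m/n = 100*58/185 ≈ 31.3514.
floor = 31.

31


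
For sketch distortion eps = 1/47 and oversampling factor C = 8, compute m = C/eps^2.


1/eps = 47.
(1/eps)^2 = 2209.
m = 8*2209 = 17672.

17672


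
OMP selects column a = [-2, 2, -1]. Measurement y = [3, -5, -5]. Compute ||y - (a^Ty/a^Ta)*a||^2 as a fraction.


a^T a = 9.
a^T y = -11.
coeff = -11/9 = -11/9.
||r||^2 = 410/9.

410/9


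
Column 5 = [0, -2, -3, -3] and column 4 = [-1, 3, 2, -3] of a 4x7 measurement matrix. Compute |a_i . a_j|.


Inner product: 0*-1 + -2*3 + -3*2 + -3*-3
Products: [0, -6, -6, 9]
Sum = -3.
|dot| = 3.

3


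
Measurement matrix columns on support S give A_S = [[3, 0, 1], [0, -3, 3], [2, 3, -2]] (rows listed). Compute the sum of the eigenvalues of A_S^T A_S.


Sum of eigenvalues of A_S^T A_S = trace(A_S^T A_S) = sum of squared column norms of A_S.
A_S^T A_S diagonal: [13, 18, 14].
trace = 13 + 18 + 14 = 45.

45


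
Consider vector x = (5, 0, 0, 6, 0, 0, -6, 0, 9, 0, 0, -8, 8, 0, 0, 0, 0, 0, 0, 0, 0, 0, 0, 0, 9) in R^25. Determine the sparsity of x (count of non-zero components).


Non-zero positions: [0, 3, 6, 8, 11, 12, 24].
Sparsity = 7.

7


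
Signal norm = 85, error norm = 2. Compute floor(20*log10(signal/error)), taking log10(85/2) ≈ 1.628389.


||x||/||e|| = 85/2.
log10(85/2) ≈ 1.628389.
20*log10(||x||/||e||) ≈ 20*1.628389 = 32.56778.
floor(32.56778) = 32.

32


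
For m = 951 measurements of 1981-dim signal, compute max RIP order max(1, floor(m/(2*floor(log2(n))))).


floor(log2(1981)) = 10.
2*10 = 20.
m/(2*floor(log2(n))) = 951/20 ≈ 47.55.
floor = 47.
k = max(1, 47) = 47.

47


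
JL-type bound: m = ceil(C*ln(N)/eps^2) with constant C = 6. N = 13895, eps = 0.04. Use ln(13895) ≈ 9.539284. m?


ln(13895) ≈ 9.539284.
eps^2 = 0.04^2 = 0.0016.
C*ln(N)/eps^2 ≈ 6*9.539284/0.0016 ≈ 35772.315.
m = ceil(35772.315) = 35773.

35773


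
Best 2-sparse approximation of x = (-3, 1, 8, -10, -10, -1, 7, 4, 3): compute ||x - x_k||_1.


Sorted |x_i| descending: [10, 10, 8, 7, 4, 3, 3, 1, 1]
Keep top 2: [10, 10]
Tail entries: [8, 7, 4, 3, 3, 1, 1]
L1 error = sum of tail = 27.

27


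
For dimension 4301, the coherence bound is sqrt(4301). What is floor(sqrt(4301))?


65^2 = 4225 <= 4301 < 4356 = 66^2, so 65 <= sqrt(4301) < 66.
floor(sqrt(4301)) = 65.

65


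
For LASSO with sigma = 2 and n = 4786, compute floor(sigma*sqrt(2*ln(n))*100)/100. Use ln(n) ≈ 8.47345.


ln(4786) ≈ 8.47345.
2*ln(n) ≈ 16.9469.
sqrt(2*ln(n)) ≈ sqrt(16.9469) ≈ 4.116661.
lambda ≈ 2*4.116661 = 8.233322.
floor(lambda*100)/100 = 8.23.

8.23


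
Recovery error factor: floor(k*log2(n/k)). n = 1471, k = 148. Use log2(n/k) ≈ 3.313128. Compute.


log2(n/k) = log2(1471/148) ≈ 3.313128.
k*log2(n/k) ≈ 148*3.313128 = 490.342944.
floor(490.342944) = 490.

490


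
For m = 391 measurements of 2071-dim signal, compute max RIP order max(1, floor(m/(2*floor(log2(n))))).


floor(log2(2071)) = 11.
2*11 = 22.
m/(2*floor(log2(n))) = 391/22 ≈ 17.7727.
floor = 17.
k = max(1, 17) = 17.

17


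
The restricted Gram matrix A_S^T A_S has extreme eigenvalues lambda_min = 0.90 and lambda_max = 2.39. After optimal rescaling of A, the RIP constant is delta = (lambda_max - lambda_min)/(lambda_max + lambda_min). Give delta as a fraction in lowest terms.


lambda_max - lambda_min = 2.39 - 0.90 = 1.49.
lambda_max + lambda_min = 2.39 + 0.90 = 3.29.
delta = 1.49/3.29 = 149/329.

149/329


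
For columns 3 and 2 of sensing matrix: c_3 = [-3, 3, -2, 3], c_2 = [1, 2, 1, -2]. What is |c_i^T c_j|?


Inner product: -3*1 + 3*2 + -2*1 + 3*-2
Products: [-3, 6, -2, -6]
Sum = -5.
|dot| = 5.

5


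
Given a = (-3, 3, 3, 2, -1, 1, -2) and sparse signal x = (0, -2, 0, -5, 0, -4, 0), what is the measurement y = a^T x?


Non-zero terms: ['3*-2', '2*-5', '1*-4']
Products: [-6, -10, -4]
y = sum = -20.

-20


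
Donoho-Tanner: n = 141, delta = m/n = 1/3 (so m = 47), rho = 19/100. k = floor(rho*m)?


m = 1/3*141 = 47.
rho = 19/100.
rho*m = 19/100*47 = 8.93.
k = floor(8.93) = 8.

8


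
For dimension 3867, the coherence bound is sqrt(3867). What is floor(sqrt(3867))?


62^2 = 3844 <= 3867 < 3969 = 63^2, so 62 <= sqrt(3867) < 63.
floor(sqrt(3867)) = 62.

62


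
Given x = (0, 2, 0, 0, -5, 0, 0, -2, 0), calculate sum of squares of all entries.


Non-zero entries: [(1, 2), (4, -5), (7, -2)]
Squares: [4, 25, 4]
||x||_2^2 = sum = 33.

33


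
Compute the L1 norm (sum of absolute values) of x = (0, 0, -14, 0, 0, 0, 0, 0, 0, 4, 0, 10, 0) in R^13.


Non-zero entries: [(2, -14), (9, 4), (11, 10)]
Absolute values: [14, 4, 10]
||x||_1 = sum = 28.

28


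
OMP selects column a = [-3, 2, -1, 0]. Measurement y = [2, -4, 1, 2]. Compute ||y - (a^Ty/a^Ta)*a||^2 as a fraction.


a^T a = 14.
a^T y = -15.
coeff = -15/14 = -15/14.
||r||^2 = 125/14.

125/14


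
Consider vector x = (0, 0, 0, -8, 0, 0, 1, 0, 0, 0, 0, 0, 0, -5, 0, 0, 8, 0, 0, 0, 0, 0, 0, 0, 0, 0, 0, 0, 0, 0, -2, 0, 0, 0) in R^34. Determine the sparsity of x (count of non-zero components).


Non-zero positions: [3, 6, 13, 16, 30].
Sparsity = 5.

5


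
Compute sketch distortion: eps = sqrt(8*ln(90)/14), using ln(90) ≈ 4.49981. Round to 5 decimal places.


ln(90) ≈ 4.49981.
8*ln(N)/m ≈ 8*4.49981/14 ≈ 2.57132.
eps = sqrt(2.57132) ≈ 1.6035336 ≈ 1.60353.

1.60353


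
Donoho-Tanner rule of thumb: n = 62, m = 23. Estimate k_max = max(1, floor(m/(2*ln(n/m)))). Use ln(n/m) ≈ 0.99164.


n/m = 62/23.
ln(n/m) ≈ 0.99164.
2*ln(n/m) ≈ 1.98328.
m/(2*ln(n/m)) ≈ 23/1.98328 ≈ 11.597.
floor = 11.
k_max = max(1, 11) = 11.

11


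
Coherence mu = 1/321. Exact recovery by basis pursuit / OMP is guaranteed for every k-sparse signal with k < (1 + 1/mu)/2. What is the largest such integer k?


1/mu = 321.
1 + 1/mu = 322.
(1 + 1/mu)/2 = 161 is an integer and the inequality is strict, so k_max = 161 - 1 = 160.

160


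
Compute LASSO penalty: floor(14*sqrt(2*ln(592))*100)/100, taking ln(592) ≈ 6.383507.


ln(592) ≈ 6.383507.
2*ln(n) ≈ 12.767014.
sqrt(2*ln(n)) ≈ sqrt(12.767014) ≈ 3.573096.
lambda ≈ 14*3.573096 = 50.023344.
floor(lambda*100)/100 = 50.02.

50.02


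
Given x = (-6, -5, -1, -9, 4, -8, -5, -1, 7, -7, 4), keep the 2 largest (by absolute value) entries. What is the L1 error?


Sorted |x_i| descending: [9, 8, 7, 7, 6, 5, 5, 4, 4, 1, 1]
Keep top 2: [9, 8]
Tail entries: [7, 7, 6, 5, 5, 4, 4, 1, 1]
L1 error = sum of tail = 40.

40


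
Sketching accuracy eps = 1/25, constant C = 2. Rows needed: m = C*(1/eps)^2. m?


1/eps = 25.
(1/eps)^2 = 625.
m = 2*625 = 1250.

1250


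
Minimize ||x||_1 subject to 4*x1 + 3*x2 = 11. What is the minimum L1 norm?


Axis intercepts:
  x1 = 11/4, x2 = 0: L1 = 11/4
  x1 = 0, x2 = 11/3: L1 = 11/3
x* = (11/4, 0)
||x*||_1 = 11/4.

11/4


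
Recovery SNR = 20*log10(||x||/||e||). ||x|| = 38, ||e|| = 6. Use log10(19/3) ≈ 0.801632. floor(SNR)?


||x||/||e|| = 38/6 = 19/3.
log10(19/3) ≈ 0.801632.
20*log10(||x||/||e||) ≈ 20*0.801632 = 16.03264.
floor(16.03264) = 16.

16
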